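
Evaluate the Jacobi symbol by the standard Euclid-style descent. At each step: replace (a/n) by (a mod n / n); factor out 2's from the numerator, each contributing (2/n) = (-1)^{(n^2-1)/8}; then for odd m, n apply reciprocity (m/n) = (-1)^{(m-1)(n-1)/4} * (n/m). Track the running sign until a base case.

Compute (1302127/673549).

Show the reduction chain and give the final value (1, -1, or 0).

-1

(1302127/673549) = (628578/673549)   [reduce mod 673549]
628578 = 2^1·314289; (2/673549) = -1 since 673549 mod 8 = 5, so (628578/673549) = (-1)^1·(314289/673549); sign now -1
reciprocity: (314289/673549) = +1·(673549/314289) since 314289 mod 4 = 1, 673549 mod 4 = 1; sign now -1
(673549/314289) = (44971/314289)   [reduce mod 314289]
reciprocity: (44971/314289) = +1·(314289/44971) since 44971 mod 4 = 3, 314289 mod 4 = 1; sign now -1
(314289/44971) = (44463/44971)   [reduce mod 44971]
reciprocity: (44463/44971) = -1·(44971/44463) since 44463 mod 4 = 3, 44971 mod 4 = 3; sign now +1
(44971/44463) = (508/44463)   [reduce mod 44463]
508 = 2^2·127; (2/44463) = +1 since 44463 mod 8 = 7, so (508/44463) = (+1)^2·(127/44463); sign now +1
reciprocity: (127/44463) = -1·(44463/127) since 127 mod 4 = 3, 44463 mod 4 = 3; sign now -1
(44463/127) = (13/127)   [reduce mod 127]
reciprocity: (13/127) = +1·(127/13) since 13 mod 4 = 1, 127 mod 4 = 3; sign now -1
(127/13) = (10/13)   [reduce mod 13]
10 = 2^1·5; (2/13) = -1 since 13 mod 8 = 5, so (10/13) = (-1)^1·(5/13); sign now +1
reciprocity: (5/13) = +1·(13/5) since 5 mod 4 = 1, 13 mod 4 = 1; sign now +1
(13/5) = (3/5)   [reduce mod 5]
reciprocity: (3/5) = +1·(5/3) since 3 mod 4 = 3, 5 mod 4 = 1; sign now +1
(5/3) = (2/3)   [reduce mod 3]
2 = 2^1·1; (2/3) = -1 since 3 mod 8 = 3, so (2/3) = (-1)^1·(1/3); sign now -1
(1/3) = 1; final value = sign = -1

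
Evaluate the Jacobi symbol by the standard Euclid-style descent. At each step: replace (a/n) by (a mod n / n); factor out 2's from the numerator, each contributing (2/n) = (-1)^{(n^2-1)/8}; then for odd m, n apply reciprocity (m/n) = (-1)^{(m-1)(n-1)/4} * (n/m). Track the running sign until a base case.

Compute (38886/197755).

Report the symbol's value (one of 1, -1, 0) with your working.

38886 = 2^1·19443; (2/197755) = -1 since 197755 mod 8 = 3, so (38886/197755) = (-1)^1·(19443/197755); sign now -1
reciprocity: (19443/197755) = -1·(197755/19443) since 19443 mod 4 = 3, 197755 mod 4 = 3; sign now +1
(197755/19443) = (3325/19443)   [reduce mod 19443]
reciprocity: (3325/19443) = +1·(19443/3325) since 3325 mod 4 = 1, 19443 mod 4 = 3; sign now +1
(19443/3325) = (2818/3325)   [reduce mod 3325]
2818 = 2^1·1409; (2/3325) = -1 since 3325 mod 8 = 5, so (2818/3325) = (-1)^1·(1409/3325); sign now -1
reciprocity: (1409/3325) = +1·(3325/1409) since 1409 mod 4 = 1, 3325 mod 4 = 1; sign now -1
(3325/1409) = (507/1409)   [reduce mod 1409]
reciprocity: (507/1409) = +1·(1409/507) since 507 mod 4 = 3, 1409 mod 4 = 1; sign now -1
(1409/507) = (395/507)   [reduce mod 507]
reciprocity: (395/507) = -1·(507/395) since 395 mod 4 = 3, 507 mod 4 = 3; sign now +1
(507/395) = (112/395)   [reduce mod 395]
112 = 2^4·7; (2/395) = -1 since 395 mod 8 = 3, so (112/395) = (-1)^4·(7/395); sign now +1
reciprocity: (7/395) = -1·(395/7) since 7 mod 4 = 3, 395 mod 4 = 3; sign now -1
(395/7) = (3/7)   [reduce mod 7]
reciprocity: (3/7) = -1·(7/3) since 3 mod 4 = 3, 7 mod 4 = 3; sign now +1
(7/3) = (1/3)   [reduce mod 3]
(1/3) = 1; final value = sign = +1

1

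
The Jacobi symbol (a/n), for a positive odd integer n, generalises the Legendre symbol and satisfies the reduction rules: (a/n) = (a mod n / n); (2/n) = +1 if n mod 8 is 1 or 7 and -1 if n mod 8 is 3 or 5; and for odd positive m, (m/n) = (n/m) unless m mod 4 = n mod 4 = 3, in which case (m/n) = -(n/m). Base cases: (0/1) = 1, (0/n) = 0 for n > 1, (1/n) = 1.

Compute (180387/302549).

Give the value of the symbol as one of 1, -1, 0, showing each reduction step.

0

reciprocity: (180387/302549) = +1·(302549/180387) since 180387 mod 4 = 3, 302549 mod 4 = 1; sign now +1
(302549/180387) = (122162/180387)   [reduce mod 180387]
122162 = 2^1·61081; (2/180387) = -1 since 180387 mod 8 = 3, so (122162/180387) = (-1)^1·(61081/180387); sign now -1
reciprocity: (61081/180387) = +1·(180387/61081) since 61081 mod 4 = 1, 180387 mod 4 = 3; sign now -1
(180387/61081) = (58225/61081)   [reduce mod 61081]
reciprocity: (58225/61081) = +1·(61081/58225) since 58225 mod 4 = 1, 61081 mod 4 = 1; sign now -1
(61081/58225) = (2856/58225)   [reduce mod 58225]
2856 = 2^3·357; (2/58225) = +1 since 58225 mod 8 = 1, so (2856/58225) = (+1)^3·(357/58225); sign now -1
reciprocity: (357/58225) = +1·(58225/357) since 357 mod 4 = 1, 58225 mod 4 = 1; sign now -1
(58225/357) = (34/357)   [reduce mod 357]
34 = 2^1·17; (2/357) = -1 since 357 mod 8 = 5, so (34/357) = (-1)^1·(17/357); sign now +1
reciprocity: (17/357) = +1·(357/17) since 17 mod 4 = 1, 357 mod 4 = 1; sign now +1
(357/17) = (0/17)   [reduce mod 17]
(0/17) = 0   [gcd(a, n) > 1]; final value = 0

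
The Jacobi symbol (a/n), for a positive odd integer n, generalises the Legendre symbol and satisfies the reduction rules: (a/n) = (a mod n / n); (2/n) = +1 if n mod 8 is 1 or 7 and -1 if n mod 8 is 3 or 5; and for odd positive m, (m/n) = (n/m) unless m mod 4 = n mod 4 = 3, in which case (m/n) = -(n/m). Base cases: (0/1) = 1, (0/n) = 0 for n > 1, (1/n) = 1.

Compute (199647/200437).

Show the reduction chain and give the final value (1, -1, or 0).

-1

reciprocity: (199647/200437) = +1·(200437/199647) since 199647 mod 4 = 3, 200437 mod 4 = 1; sign now +1
(200437/199647) = (790/199647)   [reduce mod 199647]
790 = 2^1·395; (2/199647) = +1 since 199647 mod 8 = 7, so (790/199647) = (+1)^1·(395/199647); sign now +1
reciprocity: (395/199647) = -1·(199647/395) since 395 mod 4 = 3, 199647 mod 4 = 3; sign now -1
(199647/395) = (172/395)   [reduce mod 395]
172 = 2^2·43; (2/395) = -1 since 395 mod 8 = 3, so (172/395) = (-1)^2·(43/395); sign now -1
reciprocity: (43/395) = -1·(395/43) since 43 mod 4 = 3, 395 mod 4 = 3; sign now +1
(395/43) = (8/43)   [reduce mod 43]
8 = 2^3·1; (2/43) = -1 since 43 mod 8 = 3, so (8/43) = (-1)^3·(1/43); sign now -1
(1/43) = 1; final value = sign = -1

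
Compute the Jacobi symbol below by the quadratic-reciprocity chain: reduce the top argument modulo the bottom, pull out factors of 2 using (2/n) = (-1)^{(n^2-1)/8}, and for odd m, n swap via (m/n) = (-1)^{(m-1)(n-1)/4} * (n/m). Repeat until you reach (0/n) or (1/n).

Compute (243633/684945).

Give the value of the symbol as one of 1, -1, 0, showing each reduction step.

0

reciprocity: (243633/684945) = +1·(684945/243633) since 243633 mod 4 = 1, 684945 mod 4 = 1; sign now +1
(684945/243633) = (197679/243633)   [reduce mod 243633]
reciprocity: (197679/243633) = +1·(243633/197679) since 197679 mod 4 = 3, 243633 mod 4 = 1; sign now +1
(243633/197679) = (45954/197679)   [reduce mod 197679]
45954 = 2^1·22977; (2/197679) = +1 since 197679 mod 8 = 7, so (45954/197679) = (+1)^1·(22977/197679); sign now +1
reciprocity: (22977/197679) = +1·(197679/22977) since 22977 mod 4 = 1, 197679 mod 4 = 3; sign now +1
(197679/22977) = (13863/22977)   [reduce mod 22977]
reciprocity: (13863/22977) = +1·(22977/13863) since 13863 mod 4 = 3, 22977 mod 4 = 1; sign now +1
(22977/13863) = (9114/13863)   [reduce mod 13863]
9114 = 2^1·4557; (2/13863) = +1 since 13863 mod 8 = 7, so (9114/13863) = (+1)^1·(4557/13863); sign now +1
reciprocity: (4557/13863) = +1·(13863/4557) since 4557 mod 4 = 1, 13863 mod 4 = 3; sign now +1
(13863/4557) = (192/4557)   [reduce mod 4557]
192 = 2^6·3; (2/4557) = -1 since 4557 mod 8 = 5, so (192/4557) = (-1)^6·(3/4557); sign now +1
reciprocity: (3/4557) = +1·(4557/3) since 3 mod 4 = 3, 4557 mod 4 = 1; sign now +1
(4557/3) = (0/3)   [reduce mod 3]
(0/3) = 0   [gcd(a, n) > 1]; final value = 0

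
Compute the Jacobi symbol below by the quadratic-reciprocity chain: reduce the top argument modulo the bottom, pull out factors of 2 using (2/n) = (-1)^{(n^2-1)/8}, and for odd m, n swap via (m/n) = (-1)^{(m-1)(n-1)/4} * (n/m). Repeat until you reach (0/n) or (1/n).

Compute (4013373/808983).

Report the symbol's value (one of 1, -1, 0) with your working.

0

(4013373/808983): 4013373 mod 808983 = 777441, so (4013373/808983) = (777441/808983)
flip (777441/808983) -> (808983/777441): both odd, 777441 mod 4 = 1, 808983 mod 4 = 3, so the flip contributes +1; sign now +1
(808983/777441): 808983 mod 777441 = 31542, so (808983/777441) = (31542/777441)
factor out 2^1: 31542 = 2^1·15771; with 777441 mod 8 = 1, (2/777441) = +1; sign now +1; continue with (15771/777441)
flip (15771/777441) -> (777441/15771): both odd, 15771 mod 4 = 3, 777441 mod 4 = 1, so the flip contributes +1; sign now +1
(777441/15771): 777441 mod 15771 = 4662, so (777441/15771) = (4662/15771)
factor out 2^1: 4662 = 2^1·2331; with 15771 mod 8 = 3, (2/15771) = -1; sign now -1; continue with (2331/15771)
flip (2331/15771) -> (15771/2331): both odd, 2331 mod 4 = 3, 15771 mod 4 = 3, so the flip contributes -1; sign now +1
(15771/2331): 15771 mod 2331 = 1785, so (15771/2331) = (1785/2331)
flip (1785/2331) -> (2331/1785): both odd, 1785 mod 4 = 1, 2331 mod 4 = 3, so the flip contributes +1; sign now +1
(2331/1785): 2331 mod 1785 = 546, so (2331/1785) = (546/1785)
factor out 2^1: 546 = 2^1·273; with 1785 mod 8 = 1, (2/1785) = +1; sign now +1; continue with (273/1785)
flip (273/1785) -> (1785/273): both odd, 273 mod 4 = 1, 1785 mod 4 = 1, so the flip contributes +1; sign now +1
(1785/273): 1785 mod 273 = 147, so (1785/273) = (147/273)
flip (147/273) -> (273/147): both odd, 147 mod 4 = 3, 273 mod 4 = 1, so the flip contributes +1; sign now +1
(273/147): 273 mod 147 = 126, so (273/147) = (126/147)
factor out 2^1: 126 = 2^1·63; with 147 mod 8 = 3, (2/147) = -1; sign now -1; continue with (63/147)
flip (63/147) -> (147/63): both odd, 63 mod 4 = 3, 147 mod 4 = 3, so the flip contributes -1; sign now +1
(147/63): 147 mod 63 = 21, so (147/63) = (21/63)
flip (21/63) -> (63/21): both odd, 21 mod 4 = 1, 63 mod 4 = 3, so the flip contributes +1; sign now +1
(63/21): 63 mod 21 = 0, so (63/21) = (0/21)
reached (0/21); gcd(a, n) > 1, so (0/21) = 0 and the symbol is 0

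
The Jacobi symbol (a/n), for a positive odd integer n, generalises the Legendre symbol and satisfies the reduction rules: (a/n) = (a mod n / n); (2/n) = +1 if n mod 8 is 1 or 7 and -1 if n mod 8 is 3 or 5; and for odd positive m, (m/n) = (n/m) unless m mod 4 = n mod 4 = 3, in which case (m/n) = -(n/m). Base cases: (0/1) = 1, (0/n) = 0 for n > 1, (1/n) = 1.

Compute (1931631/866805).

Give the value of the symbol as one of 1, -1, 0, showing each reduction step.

(1931631/866805) = (198021/866805)   [reduce mod 866805]
reciprocity: (198021/866805) = +1·(866805/198021) since 198021 mod 4 = 1, 866805 mod 4 = 1; sign now +1
(866805/198021) = (74721/198021)   [reduce mod 198021]
reciprocity: (74721/198021) = +1·(198021/74721) since 74721 mod 4 = 1, 198021 mod 4 = 1; sign now +1
(198021/74721) = (48579/74721)   [reduce mod 74721]
reciprocity: (48579/74721) = +1·(74721/48579) since 48579 mod 4 = 3, 74721 mod 4 = 1; sign now +1
(74721/48579) = (26142/48579)   [reduce mod 48579]
26142 = 2^1·13071; (2/48579) = -1 since 48579 mod 8 = 3, so (26142/48579) = (-1)^1·(13071/48579); sign now -1
reciprocity: (13071/48579) = -1·(48579/13071) since 13071 mod 4 = 3, 48579 mod 4 = 3; sign now +1
(48579/13071) = (9366/13071)   [reduce mod 13071]
9366 = 2^1·4683; (2/13071) = +1 since 13071 mod 8 = 7, so (9366/13071) = (+1)^1·(4683/13071); sign now +1
reciprocity: (4683/13071) = -1·(13071/4683) since 4683 mod 4 = 3, 13071 mod 4 = 3; sign now -1
(13071/4683) = (3705/4683)   [reduce mod 4683]
reciprocity: (3705/4683) = +1·(4683/3705) since 3705 mod 4 = 1, 4683 mod 4 = 3; sign now -1
(4683/3705) = (978/3705)   [reduce mod 3705]
978 = 2^1·489; (2/3705) = +1 since 3705 mod 8 = 1, so (978/3705) = (+1)^1·(489/3705); sign now -1
reciprocity: (489/3705) = +1·(3705/489) since 489 mod 4 = 1, 3705 mod 4 = 1; sign now -1
(3705/489) = (282/489)   [reduce mod 489]
282 = 2^1·141; (2/489) = +1 since 489 mod 8 = 1, so (282/489) = (+1)^1·(141/489); sign now -1
reciprocity: (141/489) = +1·(489/141) since 141 mod 4 = 1, 489 mod 4 = 1; sign now -1
(489/141) = (66/141)   [reduce mod 141]
66 = 2^1·33; (2/141) = -1 since 141 mod 8 = 5, so (66/141) = (-1)^1·(33/141); sign now +1
reciprocity: (33/141) = +1·(141/33) since 33 mod 4 = 1, 141 mod 4 = 1; sign now +1
(141/33) = (9/33)   [reduce mod 33]
reciprocity: (9/33) = +1·(33/9) since 9 mod 4 = 1, 33 mod 4 = 1; sign now +1
(33/9) = (6/9)   [reduce mod 9]
6 = 2^1·3; (2/9) = +1 since 9 mod 8 = 1, so (6/9) = (+1)^1·(3/9); sign now +1
reciprocity: (3/9) = +1·(9/3) since 3 mod 4 = 3, 9 mod 4 = 1; sign now +1
(9/3) = (0/3)   [reduce mod 3]
(0/3) = 0   [gcd(a, n) > 1]; final value = 0

0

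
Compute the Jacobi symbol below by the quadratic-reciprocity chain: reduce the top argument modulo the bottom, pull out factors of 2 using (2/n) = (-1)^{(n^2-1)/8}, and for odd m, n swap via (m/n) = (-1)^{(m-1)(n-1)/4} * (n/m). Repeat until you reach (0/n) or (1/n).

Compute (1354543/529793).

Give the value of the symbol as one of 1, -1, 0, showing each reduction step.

(1354543/529793) = (294957/529793)   [reduce mod 529793]
reciprocity: (294957/529793) = +1·(529793/294957) since 294957 mod 4 = 1, 529793 mod 4 = 1; sign now +1
(529793/294957) = (234836/294957)   [reduce mod 294957]
234836 = 2^2·58709; (2/294957) = -1 since 294957 mod 8 = 5, so (234836/294957) = (-1)^2·(58709/294957); sign now +1
reciprocity: (58709/294957) = +1·(294957/58709) since 58709 mod 4 = 1, 294957 mod 4 = 1; sign now +1
(294957/58709) = (1412/58709)   [reduce mod 58709]
1412 = 2^2·353; (2/58709) = -1 since 58709 mod 8 = 5, so (1412/58709) = (-1)^2·(353/58709); sign now +1
reciprocity: (353/58709) = +1·(58709/353) since 353 mod 4 = 1, 58709 mod 4 = 1; sign now +1
(58709/353) = (111/353)   [reduce mod 353]
reciprocity: (111/353) = +1·(353/111) since 111 mod 4 = 3, 353 mod 4 = 1; sign now +1
(353/111) = (20/111)   [reduce mod 111]
20 = 2^2·5; (2/111) = +1 since 111 mod 8 = 7, so (20/111) = (+1)^2·(5/111); sign now +1
reciprocity: (5/111) = +1·(111/5) since 5 mod 4 = 1, 111 mod 4 = 3; sign now +1
(111/5) = (1/5)   [reduce mod 5]
(1/5) = 1; final value = sign = +1

1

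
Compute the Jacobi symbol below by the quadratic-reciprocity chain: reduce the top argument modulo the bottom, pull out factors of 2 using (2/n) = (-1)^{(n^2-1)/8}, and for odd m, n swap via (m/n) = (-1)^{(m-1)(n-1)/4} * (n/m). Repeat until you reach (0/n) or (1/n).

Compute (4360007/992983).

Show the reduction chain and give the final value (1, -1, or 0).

(4360007/992983): 4360007 mod 992983 = 388075, so (4360007/992983) = (388075/992983)
flip (388075/992983) -> (992983/388075): both odd, 388075 mod 4 = 3, 992983 mod 4 = 3, so the flip contributes -1; sign now -1
(992983/388075): 992983 mod 388075 = 216833, so (992983/388075) = (216833/388075)
flip (216833/388075) -> (388075/216833): both odd, 216833 mod 4 = 1, 388075 mod 4 = 3, so the flip contributes +1; sign now -1
(388075/216833): 388075 mod 216833 = 171242, so (388075/216833) = (171242/216833)
factor out 2^1: 171242 = 2^1·85621; with 216833 mod 8 = 1, (2/216833) = +1; sign now -1; continue with (85621/216833)
flip (85621/216833) -> (216833/85621): both odd, 85621 mod 4 = 1, 216833 mod 4 = 1, so the flip contributes +1; sign now -1
(216833/85621): 216833 mod 85621 = 45591, so (216833/85621) = (45591/85621)
flip (45591/85621) -> (85621/45591): both odd, 45591 mod 4 = 3, 85621 mod 4 = 1, so the flip contributes +1; sign now -1
(85621/45591): 85621 mod 45591 = 40030, so (85621/45591) = (40030/45591)
factor out 2^1: 40030 = 2^1·20015; with 45591 mod 8 = 7, (2/45591) = +1; sign now -1; continue with (20015/45591)
flip (20015/45591) -> (45591/20015): both odd, 20015 mod 4 = 3, 45591 mod 4 = 3, so the flip contributes -1; sign now +1
(45591/20015): 45591 mod 20015 = 5561, so (45591/20015) = (5561/20015)
flip (5561/20015) -> (20015/5561): both odd, 5561 mod 4 = 1, 20015 mod 4 = 3, so the flip contributes +1; sign now +1
(20015/5561): 20015 mod 5561 = 3332, so (20015/5561) = (3332/5561)
factor out 2^2: 3332 = 2^2·833; with 5561 mod 8 = 1, (2/5561) = +1; sign now +1; continue with (833/5561)
flip (833/5561) -> (5561/833): both odd, 833 mod 4 = 1, 5561 mod 4 = 1, so the flip contributes +1; sign now +1
(5561/833): 5561 mod 833 = 563, so (5561/833) = (563/833)
flip (563/833) -> (833/563): both odd, 563 mod 4 = 3, 833 mod 4 = 1, so the flip contributes +1; sign now +1
(833/563): 833 mod 563 = 270, so (833/563) = (270/563)
factor out 2^1: 270 = 2^1·135; with 563 mod 8 = 3, (2/563) = -1; sign now -1; continue with (135/563)
flip (135/563) -> (563/135): both odd, 135 mod 4 = 3, 563 mod 4 = 3, so the flip contributes -1; sign now +1
(563/135): 563 mod 135 = 23, so (563/135) = (23/135)
flip (23/135) -> (135/23): both odd, 23 mod 4 = 3, 135 mod 4 = 3, so the flip contributes -1; sign now -1
(135/23): 135 mod 23 = 20, so (135/23) = (20/23)
factor out 2^2: 20 = 2^2·5; with 23 mod 8 = 7, (2/23) = +1; sign now -1; continue with (5/23)
flip (5/23) -> (23/5): both odd, 5 mod 4 = 1, 23 mod 4 = 3, so the flip contributes +1; sign now -1
(23/5): 23 mod 5 = 3, so (23/5) = (3/5)
flip (3/5) -> (5/3): both odd, 3 mod 4 = 3, 5 mod 4 = 1, so the flip contributes +1; sign now -1
(5/3): 5 mod 3 = 2, so (5/3) = (2/3)
factor out 2^1: 2 = 2^1·1; with 3 mod 8 = 3, (2/3) = -1; sign now +1; continue with (1/3)
reached (1/3) = 1, so the symbol is +1

1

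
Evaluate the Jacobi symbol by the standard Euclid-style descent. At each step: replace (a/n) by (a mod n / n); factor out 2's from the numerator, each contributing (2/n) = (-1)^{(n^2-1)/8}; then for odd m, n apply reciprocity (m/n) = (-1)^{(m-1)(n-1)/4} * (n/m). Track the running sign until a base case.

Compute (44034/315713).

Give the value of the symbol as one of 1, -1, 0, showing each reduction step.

-1

factor out 2^1: 44034 = 2^1·22017; with 315713 mod 8 = 1, (2/315713) = +1; sign now +1; continue with (22017/315713)
flip (22017/315713) -> (315713/22017): both odd, 22017 mod 4 = 1, 315713 mod 4 = 1, so the flip contributes +1; sign now +1
(315713/22017): 315713 mod 22017 = 7475, so (315713/22017) = (7475/22017)
flip (7475/22017) -> (22017/7475): both odd, 7475 mod 4 = 3, 22017 mod 4 = 1, so the flip contributes +1; sign now +1
(22017/7475): 22017 mod 7475 = 7067, so (22017/7475) = (7067/7475)
flip (7067/7475) -> (7475/7067): both odd, 7067 mod 4 = 3, 7475 mod 4 = 3, so the flip contributes -1; sign now -1
(7475/7067): 7475 mod 7067 = 408, so (7475/7067) = (408/7067)
factor out 2^3: 408 = 2^3·51; with 7067 mod 8 = 3, (2/7067) = -1; sign now +1; continue with (51/7067)
flip (51/7067) -> (7067/51): both odd, 51 mod 4 = 3, 7067 mod 4 = 3, so the flip contributes -1; sign now -1
(7067/51): 7067 mod 51 = 29, so (7067/51) = (29/51)
flip (29/51) -> (51/29): both odd, 29 mod 4 = 1, 51 mod 4 = 3, so the flip contributes +1; sign now -1
(51/29): 51 mod 29 = 22, so (51/29) = (22/29)
factor out 2^1: 22 = 2^1·11; with 29 mod 8 = 5, (2/29) = -1; sign now +1; continue with (11/29)
flip (11/29) -> (29/11): both odd, 11 mod 4 = 3, 29 mod 4 = 1, so the flip contributes +1; sign now +1
(29/11): 29 mod 11 = 7, so (29/11) = (7/11)
flip (7/11) -> (11/7): both odd, 7 mod 4 = 3, 11 mod 4 = 3, so the flip contributes -1; sign now -1
(11/7): 11 mod 7 = 4, so (11/7) = (4/7)
factor out 2^2: 4 = 2^2·1; with 7 mod 8 = 7, (2/7) = +1; sign now -1; continue with (1/7)
reached (1/7) = 1, so the symbol is -1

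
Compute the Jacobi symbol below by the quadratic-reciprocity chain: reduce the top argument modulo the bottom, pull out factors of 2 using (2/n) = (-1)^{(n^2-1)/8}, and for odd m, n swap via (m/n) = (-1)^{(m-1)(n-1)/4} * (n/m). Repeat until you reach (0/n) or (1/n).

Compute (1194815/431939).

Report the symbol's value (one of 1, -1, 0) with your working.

1

(1194815/431939) = (330937/431939)   [reduce mod 431939]
reciprocity: (330937/431939) = +1·(431939/330937) since 330937 mod 4 = 1, 431939 mod 4 = 3; sign now +1
(431939/330937) = (101002/330937)   [reduce mod 330937]
101002 = 2^1·50501; (2/330937) = +1 since 330937 mod 8 = 1, so (101002/330937) = (+1)^1·(50501/330937); sign now +1
reciprocity: (50501/330937) = +1·(330937/50501) since 50501 mod 4 = 1, 330937 mod 4 = 1; sign now +1
(330937/50501) = (27931/50501)   [reduce mod 50501]
reciprocity: (27931/50501) = +1·(50501/27931) since 27931 mod 4 = 3, 50501 mod 4 = 1; sign now +1
(50501/27931) = (22570/27931)   [reduce mod 27931]
22570 = 2^1·11285; (2/27931) = -1 since 27931 mod 8 = 3, so (22570/27931) = (-1)^1·(11285/27931); sign now -1
reciprocity: (11285/27931) = +1·(27931/11285) since 11285 mod 4 = 1, 27931 mod 4 = 3; sign now -1
(27931/11285) = (5361/11285)   [reduce mod 11285]
reciprocity: (5361/11285) = +1·(11285/5361) since 5361 mod 4 = 1, 11285 mod 4 = 1; sign now -1
(11285/5361) = (563/5361)   [reduce mod 5361]
reciprocity: (563/5361) = +1·(5361/563) since 563 mod 4 = 3, 5361 mod 4 = 1; sign now -1
(5361/563) = (294/563)   [reduce mod 563]
294 = 2^1·147; (2/563) = -1 since 563 mod 8 = 3, so (294/563) = (-1)^1·(147/563); sign now +1
reciprocity: (147/563) = -1·(563/147) since 147 mod 4 = 3, 563 mod 4 = 3; sign now -1
(563/147) = (122/147)   [reduce mod 147]
122 = 2^1·61; (2/147) = -1 since 147 mod 8 = 3, so (122/147) = (-1)^1·(61/147); sign now +1
reciprocity: (61/147) = +1·(147/61) since 61 mod 4 = 1, 147 mod 4 = 3; sign now +1
(147/61) = (25/61)   [reduce mod 61]
reciprocity: (25/61) = +1·(61/25) since 25 mod 4 = 1, 61 mod 4 = 1; sign now +1
(61/25) = (11/25)   [reduce mod 25]
reciprocity: (11/25) = +1·(25/11) since 11 mod 4 = 3, 25 mod 4 = 1; sign now +1
(25/11) = (3/11)   [reduce mod 11]
reciprocity: (3/11) = -1·(11/3) since 3 mod 4 = 3, 11 mod 4 = 3; sign now -1
(11/3) = (2/3)   [reduce mod 3]
2 = 2^1·1; (2/3) = -1 since 3 mod 8 = 3, so (2/3) = (-1)^1·(1/3); sign now +1
(1/3) = 1; final value = sign = +1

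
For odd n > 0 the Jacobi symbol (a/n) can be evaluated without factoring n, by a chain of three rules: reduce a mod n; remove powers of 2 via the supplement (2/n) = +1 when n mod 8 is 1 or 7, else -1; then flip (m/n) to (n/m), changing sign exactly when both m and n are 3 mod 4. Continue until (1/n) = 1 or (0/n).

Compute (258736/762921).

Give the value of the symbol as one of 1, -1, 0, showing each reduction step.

factor out 2^4: 258736 = 2^4·16171; with 762921 mod 8 = 1, (2/762921) = +1; sign now +1; continue with (16171/762921)
flip (16171/762921) -> (762921/16171): both odd, 16171 mod 4 = 3, 762921 mod 4 = 1, so the flip contributes +1; sign now +1
(762921/16171): 762921 mod 16171 = 2884, so (762921/16171) = (2884/16171)
factor out 2^2: 2884 = 2^2·721; with 16171 mod 8 = 3, (2/16171) = -1; sign now +1; continue with (721/16171)
flip (721/16171) -> (16171/721): both odd, 721 mod 4 = 1, 16171 mod 4 = 3, so the flip contributes +1; sign now +1
(16171/721): 16171 mod 721 = 309, so (16171/721) = (309/721)
flip (309/721) -> (721/309): both odd, 309 mod 4 = 1, 721 mod 4 = 1, so the flip contributes +1; sign now +1
(721/309): 721 mod 309 = 103, so (721/309) = (103/309)
flip (103/309) -> (309/103): both odd, 103 mod 4 = 3, 309 mod 4 = 1, so the flip contributes +1; sign now +1
(309/103): 309 mod 103 = 0, so (309/103) = (0/103)
reached (0/103); gcd(a, n) > 1, so (0/103) = 0 and the symbol is 0

0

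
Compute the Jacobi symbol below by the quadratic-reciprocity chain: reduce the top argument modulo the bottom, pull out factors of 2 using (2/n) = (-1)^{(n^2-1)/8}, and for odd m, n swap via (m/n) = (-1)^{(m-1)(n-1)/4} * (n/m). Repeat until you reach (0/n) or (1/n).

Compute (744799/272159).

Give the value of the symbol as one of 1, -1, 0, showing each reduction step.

(744799/272159) = (200481/272159)   [reduce mod 272159]
reciprocity: (200481/272159) = +1·(272159/200481) since 200481 mod 4 = 1, 272159 mod 4 = 3; sign now +1
(272159/200481) = (71678/200481)   [reduce mod 200481]
71678 = 2^1·35839; (2/200481) = +1 since 200481 mod 8 = 1, so (71678/200481) = (+1)^1·(35839/200481); sign now +1
reciprocity: (35839/200481) = +1·(200481/35839) since 35839 mod 4 = 3, 200481 mod 4 = 1; sign now +1
(200481/35839) = (21286/35839)   [reduce mod 35839]
21286 = 2^1·10643; (2/35839) = +1 since 35839 mod 8 = 7, so (21286/35839) = (+1)^1·(10643/35839); sign now +1
reciprocity: (10643/35839) = -1·(35839/10643) since 10643 mod 4 = 3, 35839 mod 4 = 3; sign now -1
(35839/10643) = (3910/10643)   [reduce mod 10643]
3910 = 2^1·1955; (2/10643) = -1 since 10643 mod 8 = 3, so (3910/10643) = (-1)^1·(1955/10643); sign now +1
reciprocity: (1955/10643) = -1·(10643/1955) since 1955 mod 4 = 3, 10643 mod 4 = 3; sign now -1
(10643/1955) = (868/1955)   [reduce mod 1955]
868 = 2^2·217; (2/1955) = -1 since 1955 mod 8 = 3, so (868/1955) = (-1)^2·(217/1955); sign now -1
reciprocity: (217/1955) = +1·(1955/217) since 217 mod 4 = 1, 1955 mod 4 = 3; sign now -1
(1955/217) = (2/217)   [reduce mod 217]
2 = 2^1·1; (2/217) = +1 since 217 mod 8 = 1, so (2/217) = (+1)^1·(1/217); sign now -1
(1/217) = 1; final value = sign = -1

-1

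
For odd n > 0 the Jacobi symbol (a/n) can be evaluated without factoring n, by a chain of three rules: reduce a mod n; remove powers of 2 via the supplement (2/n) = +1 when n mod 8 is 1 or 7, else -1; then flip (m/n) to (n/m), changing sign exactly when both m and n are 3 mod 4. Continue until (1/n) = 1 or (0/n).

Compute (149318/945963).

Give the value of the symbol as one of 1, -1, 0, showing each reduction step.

1

factor out 2^1: 149318 = 2^1·74659; with 945963 mod 8 = 3, (2/945963) = -1; sign now -1; continue with (74659/945963)
flip (74659/945963) -> (945963/74659): both odd, 74659 mod 4 = 3, 945963 mod 4 = 3, so the flip contributes -1; sign now +1
(945963/74659): 945963 mod 74659 = 50055, so (945963/74659) = (50055/74659)
flip (50055/74659) -> (74659/50055): both odd, 50055 mod 4 = 3, 74659 mod 4 = 3, so the flip contributes -1; sign now -1
(74659/50055): 74659 mod 50055 = 24604, so (74659/50055) = (24604/50055)
factor out 2^2: 24604 = 2^2·6151; with 50055 mod 8 = 7, (2/50055) = +1; sign now -1; continue with (6151/50055)
flip (6151/50055) -> (50055/6151): both odd, 6151 mod 4 = 3, 50055 mod 4 = 3, so the flip contributes -1; sign now +1
(50055/6151): 50055 mod 6151 = 847, so (50055/6151) = (847/6151)
flip (847/6151) -> (6151/847): both odd, 847 mod 4 = 3, 6151 mod 4 = 3, so the flip contributes -1; sign now -1
(6151/847): 6151 mod 847 = 222, so (6151/847) = (222/847)
factor out 2^1: 222 = 2^1·111; with 847 mod 8 = 7, (2/847) = +1; sign now -1; continue with (111/847)
flip (111/847) -> (847/111): both odd, 111 mod 4 = 3, 847 mod 4 = 3, so the flip contributes -1; sign now +1
(847/111): 847 mod 111 = 70, so (847/111) = (70/111)
factor out 2^1: 70 = 2^1·35; with 111 mod 8 = 7, (2/111) = +1; sign now +1; continue with (35/111)
flip (35/111) -> (111/35): both odd, 35 mod 4 = 3, 111 mod 4 = 3, so the flip contributes -1; sign now -1
(111/35): 111 mod 35 = 6, so (111/35) = (6/35)
factor out 2^1: 6 = 2^1·3; with 35 mod 8 = 3, (2/35) = -1; sign now +1; continue with (3/35)
flip (3/35) -> (35/3): both odd, 3 mod 4 = 3, 35 mod 4 = 3, so the flip contributes -1; sign now -1
(35/3): 35 mod 3 = 2, so (35/3) = (2/3)
factor out 2^1: 2 = 2^1·1; with 3 mod 8 = 3, (2/3) = -1; sign now +1; continue with (1/3)
reached (1/3) = 1, so the symbol is +1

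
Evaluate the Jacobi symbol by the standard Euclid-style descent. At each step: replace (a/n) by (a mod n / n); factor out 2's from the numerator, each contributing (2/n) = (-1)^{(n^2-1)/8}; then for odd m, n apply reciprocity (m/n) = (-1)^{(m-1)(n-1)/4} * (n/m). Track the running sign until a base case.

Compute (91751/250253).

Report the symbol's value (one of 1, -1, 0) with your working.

reciprocity: (91751/250253) = +1·(250253/91751) since 91751 mod 4 = 3, 250253 mod 4 = 1; sign now +1
(250253/91751) = (66751/91751)   [reduce mod 91751]
reciprocity: (66751/91751) = -1·(91751/66751) since 66751 mod 4 = 3, 91751 mod 4 = 3; sign now -1
(91751/66751) = (25000/66751)   [reduce mod 66751]
25000 = 2^3·3125; (2/66751) = +1 since 66751 mod 8 = 7, so (25000/66751) = (+1)^3·(3125/66751); sign now -1
reciprocity: (3125/66751) = +1·(66751/3125) since 3125 mod 4 = 1, 66751 mod 4 = 3; sign now -1
(66751/3125) = (1126/3125)   [reduce mod 3125]
1126 = 2^1·563; (2/3125) = -1 since 3125 mod 8 = 5, so (1126/3125) = (-1)^1·(563/3125); sign now +1
reciprocity: (563/3125) = +1·(3125/563) since 563 mod 4 = 3, 3125 mod 4 = 1; sign now +1
(3125/563) = (310/563)   [reduce mod 563]
310 = 2^1·155; (2/563) = -1 since 563 mod 8 = 3, so (310/563) = (-1)^1·(155/563); sign now -1
reciprocity: (155/563) = -1·(563/155) since 155 mod 4 = 3, 563 mod 4 = 3; sign now +1
(563/155) = (98/155)   [reduce mod 155]
98 = 2^1·49; (2/155) = -1 since 155 mod 8 = 3, so (98/155) = (-1)^1·(49/155); sign now -1
reciprocity: (49/155) = +1·(155/49) since 49 mod 4 = 1, 155 mod 4 = 3; sign now -1
(155/49) = (8/49)   [reduce mod 49]
8 = 2^3·1; (2/49) = +1 since 49 mod 8 = 1, so (8/49) = (+1)^3·(1/49); sign now -1
(1/49) = 1; final value = sign = -1

-1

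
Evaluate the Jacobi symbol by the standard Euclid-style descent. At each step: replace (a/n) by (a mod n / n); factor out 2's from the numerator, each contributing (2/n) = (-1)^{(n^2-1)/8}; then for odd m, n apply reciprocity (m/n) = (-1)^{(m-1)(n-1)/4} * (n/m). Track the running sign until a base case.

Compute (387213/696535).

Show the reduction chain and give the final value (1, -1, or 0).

reciprocity: (387213/696535) = +1·(696535/387213) since 387213 mod 4 = 1, 696535 mod 4 = 3; sign now +1
(696535/387213) = (309322/387213)   [reduce mod 387213]
309322 = 2^1·154661; (2/387213) = -1 since 387213 mod 8 = 5, so (309322/387213) = (-1)^1·(154661/387213); sign now -1
reciprocity: (154661/387213) = +1·(387213/154661) since 154661 mod 4 = 1, 387213 mod 4 = 1; sign now -1
(387213/154661) = (77891/154661)   [reduce mod 154661]
reciprocity: (77891/154661) = +1·(154661/77891) since 77891 mod 4 = 3, 154661 mod 4 = 1; sign now -1
(154661/77891) = (76770/77891)   [reduce mod 77891]
76770 = 2^1·38385; (2/77891) = -1 since 77891 mod 8 = 3, so (76770/77891) = (-1)^1·(38385/77891); sign now +1
reciprocity: (38385/77891) = +1·(77891/38385) since 38385 mod 4 = 1, 77891 mod 4 = 3; sign now +1
(77891/38385) = (1121/38385)   [reduce mod 38385]
reciprocity: (1121/38385) = +1·(38385/1121) since 1121 mod 4 = 1, 38385 mod 4 = 1; sign now +1
(38385/1121) = (271/1121)   [reduce mod 1121]
reciprocity: (271/1121) = +1·(1121/271) since 271 mod 4 = 3, 1121 mod 4 = 1; sign now +1
(1121/271) = (37/271)   [reduce mod 271]
reciprocity: (37/271) = +1·(271/37) since 37 mod 4 = 1, 271 mod 4 = 3; sign now +1
(271/37) = (12/37)   [reduce mod 37]
12 = 2^2·3; (2/37) = -1 since 37 mod 8 = 5, so (12/37) = (-1)^2·(3/37); sign now +1
reciprocity: (3/37) = +1·(37/3) since 3 mod 4 = 3, 37 mod 4 = 1; sign now +1
(37/3) = (1/3)   [reduce mod 3]
(1/3) = 1; final value = sign = +1

1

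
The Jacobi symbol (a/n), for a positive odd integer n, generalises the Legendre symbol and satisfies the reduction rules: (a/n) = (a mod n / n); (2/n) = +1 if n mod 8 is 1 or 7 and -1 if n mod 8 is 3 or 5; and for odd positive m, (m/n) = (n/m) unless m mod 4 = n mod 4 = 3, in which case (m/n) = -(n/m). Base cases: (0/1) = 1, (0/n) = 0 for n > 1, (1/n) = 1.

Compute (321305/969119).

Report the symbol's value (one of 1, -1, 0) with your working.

-1

flip (321305/969119) -> (969119/321305): both odd, 321305 mod 4 = 1, 969119 mod 4 = 3, so the flip contributes +1; sign now +1
(969119/321305): 969119 mod 321305 = 5204, so (969119/321305) = (5204/321305)
factor out 2^2: 5204 = 2^2·1301; with 321305 mod 8 = 1, (2/321305) = +1; sign now +1; continue with (1301/321305)
flip (1301/321305) -> (321305/1301): both odd, 1301 mod 4 = 1, 321305 mod 4 = 1, so the flip contributes +1; sign now +1
(321305/1301): 321305 mod 1301 = 1259, so (321305/1301) = (1259/1301)
flip (1259/1301) -> (1301/1259): both odd, 1259 mod 4 = 3, 1301 mod 4 = 1, so the flip contributes +1; sign now +1
(1301/1259): 1301 mod 1259 = 42, so (1301/1259) = (42/1259)
factor out 2^1: 42 = 2^1·21; with 1259 mod 8 = 3, (2/1259) = -1; sign now -1; continue with (21/1259)
flip (21/1259) -> (1259/21): both odd, 21 mod 4 = 1, 1259 mod 4 = 3, so the flip contributes +1; sign now -1
(1259/21): 1259 mod 21 = 20, so (1259/21) = (20/21)
factor out 2^2: 20 = 2^2·5; with 21 mod 8 = 5, (2/21) = -1; sign now -1; continue with (5/21)
flip (5/21) -> (21/5): both odd, 5 mod 4 = 1, 21 mod 4 = 1, so the flip contributes +1; sign now -1
(21/5): 21 mod 5 = 1, so (21/5) = (1/5)
reached (1/5) = 1, so the symbol is -1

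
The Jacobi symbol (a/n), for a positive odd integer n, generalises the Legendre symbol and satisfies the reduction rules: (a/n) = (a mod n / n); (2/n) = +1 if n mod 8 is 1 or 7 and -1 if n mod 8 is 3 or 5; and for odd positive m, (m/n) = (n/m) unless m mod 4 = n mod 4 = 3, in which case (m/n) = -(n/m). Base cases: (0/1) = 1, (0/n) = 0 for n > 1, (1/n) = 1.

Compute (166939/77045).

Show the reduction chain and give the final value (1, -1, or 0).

(166939/77045) = (12849/77045)   [reduce mod 77045]
reciprocity: (12849/77045) = +1·(77045/12849) since 12849 mod 4 = 1, 77045 mod 4 = 1; sign now +1
(77045/12849) = (12800/12849)   [reduce mod 12849]
12800 = 2^9·25; (2/12849) = +1 since 12849 mod 8 = 1, so (12800/12849) = (+1)^9·(25/12849); sign now +1
reciprocity: (25/12849) = +1·(12849/25) since 25 mod 4 = 1, 12849 mod 4 = 1; sign now +1
(12849/25) = (24/25)   [reduce mod 25]
24 = 2^3·3; (2/25) = +1 since 25 mod 8 = 1, so (24/25) = (+1)^3·(3/25); sign now +1
reciprocity: (3/25) = +1·(25/3) since 3 mod 4 = 3, 25 mod 4 = 1; sign now +1
(25/3) = (1/3)   [reduce mod 3]
(1/3) = 1; final value = sign = +1

1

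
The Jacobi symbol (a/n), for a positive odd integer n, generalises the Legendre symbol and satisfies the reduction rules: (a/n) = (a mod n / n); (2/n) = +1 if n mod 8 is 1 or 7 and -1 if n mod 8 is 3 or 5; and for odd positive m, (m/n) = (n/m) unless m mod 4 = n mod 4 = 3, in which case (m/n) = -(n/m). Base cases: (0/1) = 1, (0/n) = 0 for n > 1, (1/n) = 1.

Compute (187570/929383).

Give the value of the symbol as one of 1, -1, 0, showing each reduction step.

factor out 2^1: 187570 = 2^1·93785; with 929383 mod 8 = 7, (2/929383) = +1; sign now +1; continue with (93785/929383)
flip (93785/929383) -> (929383/93785): both odd, 93785 mod 4 = 1, 929383 mod 4 = 3, so the flip contributes +1; sign now +1
(929383/93785): 929383 mod 93785 = 85318, so (929383/93785) = (85318/93785)
factor out 2^1: 85318 = 2^1·42659; with 93785 mod 8 = 1, (2/93785) = +1; sign now +1; continue with (42659/93785)
flip (42659/93785) -> (93785/42659): both odd, 42659 mod 4 = 3, 93785 mod 4 = 1, so the flip contributes +1; sign now +1
(93785/42659): 93785 mod 42659 = 8467, so (93785/42659) = (8467/42659)
flip (8467/42659) -> (42659/8467): both odd, 8467 mod 4 = 3, 42659 mod 4 = 3, so the flip contributes -1; sign now -1
(42659/8467): 42659 mod 8467 = 324, so (42659/8467) = (324/8467)
factor out 2^2: 324 = 2^2·81; with 8467 mod 8 = 3, (2/8467) = -1; sign now -1; continue with (81/8467)
flip (81/8467) -> (8467/81): both odd, 81 mod 4 = 1, 8467 mod 4 = 3, so the flip contributes +1; sign now -1
(8467/81): 8467 mod 81 = 43, so (8467/81) = (43/81)
flip (43/81) -> (81/43): both odd, 43 mod 4 = 3, 81 mod 4 = 1, so the flip contributes +1; sign now -1
(81/43): 81 mod 43 = 38, so (81/43) = (38/43)
factor out 2^1: 38 = 2^1·19; with 43 mod 8 = 3, (2/43) = -1; sign now +1; continue with (19/43)
flip (19/43) -> (43/19): both odd, 19 mod 4 = 3, 43 mod 4 = 3, so the flip contributes -1; sign now -1
(43/19): 43 mod 19 = 5, so (43/19) = (5/19)
flip (5/19) -> (19/5): both odd, 5 mod 4 = 1, 19 mod 4 = 3, so the flip contributes +1; sign now -1
(19/5): 19 mod 5 = 4, so (19/5) = (4/5)
factor out 2^2: 4 = 2^2·1; with 5 mod 8 = 5, (2/5) = -1; sign now -1; continue with (1/5)
reached (1/5) = 1, so the symbol is -1

-1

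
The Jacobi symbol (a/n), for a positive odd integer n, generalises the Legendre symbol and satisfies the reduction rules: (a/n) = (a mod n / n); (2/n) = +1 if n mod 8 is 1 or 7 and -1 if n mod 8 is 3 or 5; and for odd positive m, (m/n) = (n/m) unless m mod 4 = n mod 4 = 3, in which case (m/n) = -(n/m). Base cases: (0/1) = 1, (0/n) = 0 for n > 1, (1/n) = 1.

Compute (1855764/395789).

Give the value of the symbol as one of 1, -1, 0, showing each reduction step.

(1855764/395789): 1855764 mod 395789 = 272608, so (1855764/395789) = (272608/395789)
factor out 2^5: 272608 = 2^5·8519; with 395789 mod 8 = 5, (2/395789) = -1; sign now -1; continue with (8519/395789)
flip (8519/395789) -> (395789/8519): both odd, 8519 mod 4 = 3, 395789 mod 4 = 1, so the flip contributes +1; sign now -1
(395789/8519): 395789 mod 8519 = 3915, so (395789/8519) = (3915/8519)
flip (3915/8519) -> (8519/3915): both odd, 3915 mod 4 = 3, 8519 mod 4 = 3, so the flip contributes -1; sign now +1
(8519/3915): 8519 mod 3915 = 689, so (8519/3915) = (689/3915)
flip (689/3915) -> (3915/689): both odd, 689 mod 4 = 1, 3915 mod 4 = 3, so the flip contributes +1; sign now +1
(3915/689): 3915 mod 689 = 470, so (3915/689) = (470/689)
factor out 2^1: 470 = 2^1·235; with 689 mod 8 = 1, (2/689) = +1; sign now +1; continue with (235/689)
flip (235/689) -> (689/235): both odd, 235 mod 4 = 3, 689 mod 4 = 1, so the flip contributes +1; sign now +1
(689/235): 689 mod 235 = 219, so (689/235) = (219/235)
flip (219/235) -> (235/219): both odd, 219 mod 4 = 3, 235 mod 4 = 3, so the flip contributes -1; sign now -1
(235/219): 235 mod 219 = 16, so (235/219) = (16/219)
factor out 2^4: 16 = 2^4·1; with 219 mod 8 = 3, (2/219) = -1; sign now -1; continue with (1/219)
reached (1/219) = 1, so the symbol is -1

-1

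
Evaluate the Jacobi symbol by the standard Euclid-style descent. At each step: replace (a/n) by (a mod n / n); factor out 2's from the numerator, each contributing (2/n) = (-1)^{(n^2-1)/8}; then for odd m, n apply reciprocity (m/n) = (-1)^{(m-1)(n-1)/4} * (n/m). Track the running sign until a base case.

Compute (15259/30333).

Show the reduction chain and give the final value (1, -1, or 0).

flip (15259/30333) -> (30333/15259): both odd, 15259 mod 4 = 3, 30333 mod 4 = 1, so the flip contributes +1; sign now +1
(30333/15259): 30333 mod 15259 = 15074, so (30333/15259) = (15074/15259)
factor out 2^1: 15074 = 2^1·7537; with 15259 mod 8 = 3, (2/15259) = -1; sign now -1; continue with (7537/15259)
flip (7537/15259) -> (15259/7537): both odd, 7537 mod 4 = 1, 15259 mod 4 = 3, so the flip contributes +1; sign now -1
(15259/7537): 15259 mod 7537 = 185, so (15259/7537) = (185/7537)
flip (185/7537) -> (7537/185): both odd, 185 mod 4 = 1, 7537 mod 4 = 1, so the flip contributes +1; sign now -1
(7537/185): 7537 mod 185 = 137, so (7537/185) = (137/185)
flip (137/185) -> (185/137): both odd, 137 mod 4 = 1, 185 mod 4 = 1, so the flip contributes +1; sign now -1
(185/137): 185 mod 137 = 48, so (185/137) = (48/137)
factor out 2^4: 48 = 2^4·3; with 137 mod 8 = 1, (2/137) = +1; sign now -1; continue with (3/137)
flip (3/137) -> (137/3): both odd, 3 mod 4 = 3, 137 mod 4 = 1, so the flip contributes +1; sign now -1
(137/3): 137 mod 3 = 2, so (137/3) = (2/3)
factor out 2^1: 2 = 2^1·1; with 3 mod 8 = 3, (2/3) = -1; sign now +1; continue with (1/3)
reached (1/3) = 1, so the symbol is +1

1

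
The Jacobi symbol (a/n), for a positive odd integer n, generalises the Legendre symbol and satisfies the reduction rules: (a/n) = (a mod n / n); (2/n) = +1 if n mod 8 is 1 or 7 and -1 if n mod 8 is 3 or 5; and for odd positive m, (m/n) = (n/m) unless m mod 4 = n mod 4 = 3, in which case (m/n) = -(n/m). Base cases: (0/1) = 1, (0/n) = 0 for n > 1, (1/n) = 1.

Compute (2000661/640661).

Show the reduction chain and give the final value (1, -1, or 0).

(2000661/640661): 2000661 mod 640661 = 78678, so (2000661/640661) = (78678/640661)
factor out 2^1: 78678 = 2^1·39339; with 640661 mod 8 = 5, (2/640661) = -1; sign now -1; continue with (39339/640661)
flip (39339/640661) -> (640661/39339): both odd, 39339 mod 4 = 3, 640661 mod 4 = 1, so the flip contributes +1; sign now -1
(640661/39339): 640661 mod 39339 = 11237, so (640661/39339) = (11237/39339)
flip (11237/39339) -> (39339/11237): both odd, 11237 mod 4 = 1, 39339 mod 4 = 3, so the flip contributes +1; sign now -1
(39339/11237): 39339 mod 11237 = 5628, so (39339/11237) = (5628/11237)
factor out 2^2: 5628 = 2^2·1407; with 11237 mod 8 = 5, (2/11237) = -1; sign now -1; continue with (1407/11237)
flip (1407/11237) -> (11237/1407): both odd, 1407 mod 4 = 3, 11237 mod 4 = 1, so the flip contributes +1; sign now -1
(11237/1407): 11237 mod 1407 = 1388, so (11237/1407) = (1388/1407)
factor out 2^2: 1388 = 2^2·347; with 1407 mod 8 = 7, (2/1407) = +1; sign now -1; continue with (347/1407)
flip (347/1407) -> (1407/347): both odd, 347 mod 4 = 3, 1407 mod 4 = 3, so the flip contributes -1; sign now +1
(1407/347): 1407 mod 347 = 19, so (1407/347) = (19/347)
flip (19/347) -> (347/19): both odd, 19 mod 4 = 3, 347 mod 4 = 3, so the flip contributes -1; sign now -1
(347/19): 347 mod 19 = 5, so (347/19) = (5/19)
flip (5/19) -> (19/5): both odd, 5 mod 4 = 1, 19 mod 4 = 3, so the flip contributes +1; sign now -1
(19/5): 19 mod 5 = 4, so (19/5) = (4/5)
factor out 2^2: 4 = 2^2·1; with 5 mod 8 = 5, (2/5) = -1; sign now -1; continue with (1/5)
reached (1/5) = 1, so the symbol is -1

-1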